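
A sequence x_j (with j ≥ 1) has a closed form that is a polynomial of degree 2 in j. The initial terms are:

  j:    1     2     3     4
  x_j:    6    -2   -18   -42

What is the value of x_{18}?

-1218

1st diffs: -8, -16, -24.
2nd diffs: -8, -8 (constant).
Newton forward-difference form: x_j = 6 + (-8)·C(j-1,1) + (-8)·C(j-1,2).
At j = 18: j-1 = 17, so x_{18} = 6 - 136 - 1088 = -1218.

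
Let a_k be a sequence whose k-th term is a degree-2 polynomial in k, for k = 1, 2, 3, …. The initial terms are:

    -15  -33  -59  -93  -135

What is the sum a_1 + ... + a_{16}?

1st diffs: -18, -26, -34, -42.
2nd diffs: -8, -8, -8 (constant).
So a_k = -4k^2 - 6k - 5.
Continuing: …, -185, -243, -309, -383, …, a_{16} = -1125.
Summing k = 1..16 (16 terms) gives -6880.

-6880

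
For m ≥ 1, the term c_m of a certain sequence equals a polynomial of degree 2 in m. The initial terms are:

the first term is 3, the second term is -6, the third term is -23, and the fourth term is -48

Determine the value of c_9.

-293

1st diffs: -9, -17, -25.
2nd diffs: -8, -8 (constant).
Newton forward-difference form: c_m = 3 + (-9)·C(m-1,1) + (-8)·C(m-1,2).
At m = 9: m-1 = 8, so c_9 = 3 - 72 - 224 = -293.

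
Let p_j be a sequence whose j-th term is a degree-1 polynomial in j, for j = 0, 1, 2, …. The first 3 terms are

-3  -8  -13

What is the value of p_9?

-48

1st diffs: -5, -5 (constant).
So p_j = -5j - 3.
Evaluating at j = 9 gives p_9 = -48.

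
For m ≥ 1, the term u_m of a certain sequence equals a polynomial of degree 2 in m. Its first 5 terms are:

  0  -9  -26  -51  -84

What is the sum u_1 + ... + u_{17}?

1st diffs: -9, -17, -25, -33.
2nd diffs: -8, -8, -8 (constant).
Newton forward-difference form: u_m = (-9)·C(m-1,1) + (-8)·C(m-1,2).
Continuing: …, -125, -174, -231, -296, …, u_{17} = -1104.
Summing m = 1..17 (17 terms) gives -6664.

-6664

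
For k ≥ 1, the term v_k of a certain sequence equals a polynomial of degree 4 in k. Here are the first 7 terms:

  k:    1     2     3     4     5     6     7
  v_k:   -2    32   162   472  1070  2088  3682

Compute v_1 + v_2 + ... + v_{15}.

1st diffs: 34, 130, 310, 598, 1018, 1594.
2nd diffs: 96, 180, 288, 420, 576.
3rd diffs: 84, 108, 132, 156.
4th diffs: 24, 24, 24 (constant).
So v_k = k^4 + 4k^3 - k^2 - 6k.
Continuing: …, 6032, 9342, 13840, 19778, …, v_{15} = 63810.
Summing k = 1..15 (15 terms) gives 233952.

233952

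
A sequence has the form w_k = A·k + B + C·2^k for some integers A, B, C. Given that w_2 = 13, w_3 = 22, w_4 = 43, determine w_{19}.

At k = 2, 3, 4: 2A + B + 4C = 13; 3A + B + 8C = 22; 4A + B + 16C = 43.
Subtracting the first from the second: A + 4C = 9.
Subtracting the second from the third: A + 8C = 21.
Solving: C = 3, A = -3, then B = 7.
Hence w_{19} = -3·19 + 7 + 3·524288 = 1572814.

1572814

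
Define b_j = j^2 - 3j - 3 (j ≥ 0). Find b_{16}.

b_{16} = 1·16^2 - 3·16 - 3 = 205.

205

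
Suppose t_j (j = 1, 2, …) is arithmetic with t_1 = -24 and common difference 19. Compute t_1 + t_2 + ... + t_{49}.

21168

t_j = -24 + (j - 1)·19.
t_{49} = 888; S = 49·(-24 + 888)/2 = 21168.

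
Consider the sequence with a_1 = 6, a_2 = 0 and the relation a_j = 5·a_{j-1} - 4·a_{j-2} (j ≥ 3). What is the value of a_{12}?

-8388600

Compute successive terms:
a_3 = -24  a_4 = -120  a_5 = -504  a_6 = -2040  a_7 = -8184  a_8 = -32760  a_9 = -131064  a_{10} = -524280  a_{11} = -2097144  a_{12} = -8388600.
(Characteristic roots are 4 and 1.)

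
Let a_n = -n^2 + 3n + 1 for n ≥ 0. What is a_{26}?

a_{26} = -1·26^2 + 3·26 + 1 = -597.

-597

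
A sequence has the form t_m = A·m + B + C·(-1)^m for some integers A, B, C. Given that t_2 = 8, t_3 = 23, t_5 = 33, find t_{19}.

Write the equations: 2A + B + C = 8; 3A + B - C = 23; 5A + B - C = 33.
Subtracting the first from the second: A - 2C = 15.
Subtracting the second from the third: 2A = 10.
Solving: C = -5, A = 5, then B = 3.
So t_m = 5·m + 3 + (-5)·(-1)^m; at m=19 this is 103.

103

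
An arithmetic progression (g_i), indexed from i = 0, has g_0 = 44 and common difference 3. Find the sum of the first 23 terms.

g_i = 44 + (i - 0)·3.
g_{22} = 110; S = 23·(44 + 110)/2 = 1771.

1771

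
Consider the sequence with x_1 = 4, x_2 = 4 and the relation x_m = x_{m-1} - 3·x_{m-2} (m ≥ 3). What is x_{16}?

Compute successive terms:
x_3 = -8; x_4 = -20; x_5 = 4; …; x_{13} = -2396; x_{14} = -4316; x_{15} = 2872; x_{16} = 15820.

15820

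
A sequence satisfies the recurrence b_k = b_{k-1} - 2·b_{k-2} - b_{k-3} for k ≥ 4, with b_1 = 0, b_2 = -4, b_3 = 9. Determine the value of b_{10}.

Applying the relation repeatedly:
b_4 = 17  b_5 = 3  b_6 = -40  b_7 = -63  b_8 = 14  b_9 = 180  b_{10} = 215.

215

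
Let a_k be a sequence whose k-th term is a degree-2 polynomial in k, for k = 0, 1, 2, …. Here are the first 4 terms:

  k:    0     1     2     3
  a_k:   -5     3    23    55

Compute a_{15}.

1st diffs: 8, 20, 32.
2nd diffs: 12, 12 (constant).
Newton forward-difference form: a_k = -5 + 8·C(k,1) + 12·C(k,2).
At k = 15: k = 15, so a_{15} = -5 + 120 + 1260 = 1375.

1375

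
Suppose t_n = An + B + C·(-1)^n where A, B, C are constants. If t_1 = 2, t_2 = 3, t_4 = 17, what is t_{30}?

At n = 1, 2, 4: A + B - C = 2; 2A + B + C = 3; 4A + B + C = 17.
Subtracting the first from the second: A + 2C = 1.
Subtracting the second from the third: 2A = 14.
Solving: C = -3, A = 7, then B = -8.
So t_n = 7·n + (-8) + (-3)·(-1)^n; at n=30 this is 199.

199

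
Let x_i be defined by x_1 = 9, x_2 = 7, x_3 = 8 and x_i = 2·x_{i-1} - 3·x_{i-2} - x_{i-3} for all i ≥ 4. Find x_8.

Applying the relation repeatedly:
x_4 = -14;  x_5 = -59;  x_6 = -84;  x_7 = 23;  x_8 = 357.

357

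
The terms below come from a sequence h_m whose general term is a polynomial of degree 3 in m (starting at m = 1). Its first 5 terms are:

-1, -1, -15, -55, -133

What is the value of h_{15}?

1st diffs: 0, -14, -40, -78.
2nd diffs: -14, -26, -38.
3rd diffs: -12, -12 (constant).
Newton forward-difference form: h_m = -1 + (-14)·C(m-1,2) + (-12)·C(m-1,3).
At m = 15: m-1 = 14, so h_{15} = -1 - 1274 - 4368 = -5643.

-5643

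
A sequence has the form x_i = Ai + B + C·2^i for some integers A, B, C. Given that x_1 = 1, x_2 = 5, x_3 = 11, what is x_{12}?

Write the equations: A + B + 2C = 1; 2A + B + 4C = 5; 3A + B + 8C = 11.
Subtracting the first from the second: A + 2C = 4.
Subtracting the second from the third: A + 4C = 6.
Solving: C = 1, A = 2, then B = -3.
So x_i = 2·i + (-3) + 1·2^i; at i=12 this is 4117.

4117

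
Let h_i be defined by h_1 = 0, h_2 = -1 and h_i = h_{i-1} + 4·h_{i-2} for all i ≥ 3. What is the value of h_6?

-29

Iterate the recurrence:
h_3 = -1; h_4 = -5; h_5 = -9; h_6 = -29.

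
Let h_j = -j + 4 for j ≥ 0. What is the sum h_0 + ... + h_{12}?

Over j = 0..12: Σj = 78.
Total = (-1)·78 + (4)·13 = -26.

-26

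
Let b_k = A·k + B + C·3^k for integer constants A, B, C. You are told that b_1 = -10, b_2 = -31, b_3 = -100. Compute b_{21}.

At k = 1, 2, 3: A + B + 3C = -10; 2A + B + 9C = -31; 3A + B + 27C = -100.
Subtracting the first from the second: A + 6C = -21.
Subtracting the second from the third: A + 18C = -69.
Solving: C = -4, A = 3, then B = -1.
So b_k = 3·k + (-1) + (-4)·3^k; at k=21 this is -41841412750.

-41841412750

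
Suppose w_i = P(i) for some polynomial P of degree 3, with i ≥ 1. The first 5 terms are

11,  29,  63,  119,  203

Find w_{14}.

1st diffs: 18, 34, 56, 84.
2nd diffs: 16, 22, 28.
3rd diffs: 6, 6 (constant).
Newton forward-difference form: w_i = 11 + 18·C(i-1,1) + 16·C(i-1,2) + 6·C(i-1,3).
At i = 14: i-1 = 13, so w_{14} = 11 + 234 + 1248 + 1716 = 3209.

3209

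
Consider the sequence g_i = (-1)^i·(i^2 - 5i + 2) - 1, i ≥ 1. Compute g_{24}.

457

(-1)^24 = 1; i^2 - 5i + 2 at i=24 is 458; so g_{24} = 457.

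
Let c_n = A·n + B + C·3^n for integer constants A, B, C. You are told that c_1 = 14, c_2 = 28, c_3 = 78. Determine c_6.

Write the equations: A + B + 3C = 14; 2A + B + 9C = 28; 3A + B + 27C = 78.
Subtracting the first from the second: A + 6C = 14.
Subtracting the second from the third: A + 18C = 50.
Solving: C = 3, A = -4, then B = 9.
Therefore c_6 = -24 + 9 + 3·729 = 2172.

2172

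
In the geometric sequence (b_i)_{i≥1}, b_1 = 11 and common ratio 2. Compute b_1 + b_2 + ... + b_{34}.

188978561013

b_i = 11·2^(i-1).
S = 11·(2^34 - 1)/(2 - 1) = 11·(17179869184 - 1)/(1) = 188978561013.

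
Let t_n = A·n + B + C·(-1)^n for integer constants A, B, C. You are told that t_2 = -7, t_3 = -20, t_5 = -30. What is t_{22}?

The three given values yield: 2A + B + C = -7; 3A + B - C = -20; 5A + B - C = -30.
Subtracting the first from the second: A - 2C = -13.
Subtracting the second from the third: 2A = -10.
Solving: C = 4, A = -5, then B = -1.
So t_n = -5·n + (-1) + 4·(-1)^n; at n=22 this is -107.

-107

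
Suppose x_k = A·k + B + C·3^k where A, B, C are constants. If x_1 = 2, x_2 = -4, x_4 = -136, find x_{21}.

The three given values yield: A + B + 3C = 2; 2A + B + 9C = -4; 4A + B + 81C = -136.
Subtracting the first from the second: A + 6C = -6.
Subtracting the second from the third: 2A + 72C = -132.
Solving: C = -2, A = 6, then B = 2.
Hence x_{21} = 6·21 + 2 + (-2)·10460353203 = -20920706278.

-20920706278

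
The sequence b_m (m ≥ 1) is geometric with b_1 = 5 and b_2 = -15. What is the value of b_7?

Common ratio r = -3.
b_m = 5·(-3)^(m-1).
b_7 = 5·(-3)^6 = 3645.

3645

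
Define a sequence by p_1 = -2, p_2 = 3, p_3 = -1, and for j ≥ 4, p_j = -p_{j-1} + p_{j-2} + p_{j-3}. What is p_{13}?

4

p_4 = 2  p_5 = 0  p_6 = 1  p_7 = 1  p_8 = 0  p_9 = 2  p_{10} = -1  p_{11} = 3  p_{12} = -2  p_{13} = 4.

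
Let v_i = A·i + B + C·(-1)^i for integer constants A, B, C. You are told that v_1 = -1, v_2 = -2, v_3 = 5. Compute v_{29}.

Plug in i = 1, 2, 3: A + B - C = -1; 2A + B + C = -2; 3A + B - C = 5.
Subtracting the first from the second: A + 2C = -1.
Subtracting the second from the third: A - 2C = 7.
Solving: C = -2, A = 3, then B = -6.
Hence v_{29} = 3·29 + (-6) + (-2)·(-1) = 83.

83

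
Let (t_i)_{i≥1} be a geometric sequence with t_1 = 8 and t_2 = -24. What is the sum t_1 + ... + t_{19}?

Common ratio r = -3.
t_i = 8·(-3)^(i-1).
S = 8·((-3)^19 - 1)/(-3 - 1) = 8·(-1162261467 - 1)/(-4) = 2324522936.

2324522936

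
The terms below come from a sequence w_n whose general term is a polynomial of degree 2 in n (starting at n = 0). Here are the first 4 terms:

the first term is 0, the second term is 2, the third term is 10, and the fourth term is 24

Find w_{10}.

290

1st diffs: 2, 8, 14.
2nd diffs: 6, 6 (constant).
Newton forward-difference form: w_n = 2·C(n,1) + 6·C(n,2).
At n = 10: n = 10, so w_{10} = 20 + 270 = 290.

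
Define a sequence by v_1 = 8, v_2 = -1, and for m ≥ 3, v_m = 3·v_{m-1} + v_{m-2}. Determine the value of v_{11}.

v_3 = 5  v_4 = 14  v_5 = 47  v_6 = 155  v_7 = 512  v_8 = 1691  v_9 = 5585  v_{10} = 18446  v_{11} = 60923.

60923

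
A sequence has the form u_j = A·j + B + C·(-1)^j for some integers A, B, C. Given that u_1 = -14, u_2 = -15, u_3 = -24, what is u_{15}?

-84

The three given values yield: A + B - C = -14; 2A + B + C = -15; 3A + B - C = -24.
Subtracting the first from the second: A + 2C = -1.
Subtracting the second from the third: A - 2C = -9.
Solving: C = 2, A = -5, then B = -7.
Therefore u_{15} = -75 + (-7) + 2·(-1) = -84.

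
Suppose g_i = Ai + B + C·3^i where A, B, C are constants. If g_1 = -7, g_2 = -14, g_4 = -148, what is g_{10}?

-118054

The three given values yield: A + B + 3C = -7; 2A + B + 9C = -14; 4A + B + 81C = -148.
Subtracting the first from the second: A + 6C = -7.
Subtracting the second from the third: 2A + 72C = -134.
Solving: C = -2, A = 5, then B = -6.
So g_i = 5·i + (-6) + (-2)·3^i; at i=10 this is -118054.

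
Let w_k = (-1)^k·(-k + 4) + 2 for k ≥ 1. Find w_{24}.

-18

(-1)^24 = 1; -k + 4 at k=24 is -20; so w_{24} = -18.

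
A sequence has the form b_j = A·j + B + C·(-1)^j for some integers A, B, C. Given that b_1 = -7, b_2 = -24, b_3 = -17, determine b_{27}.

Write the equations: A + B - C = -7; 2A + B + C = -24; 3A + B - C = -17.
Subtracting the first from the second: A + 2C = -17.
Subtracting the second from the third: A - 2C = 7.
Solving: C = -6, A = -5, then B = -8.
Therefore b_{27} = -135 + (-8) + (-6)·(-1) = -137.

-137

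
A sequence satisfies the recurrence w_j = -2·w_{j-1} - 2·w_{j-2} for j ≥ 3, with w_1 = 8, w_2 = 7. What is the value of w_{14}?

-448

Iterate the recurrence:
w_3 = -30; w_4 = 46; w_5 = -32; …; w_{11} = -480; w_{12} = 736; w_{13} = -512; w_{14} = -448.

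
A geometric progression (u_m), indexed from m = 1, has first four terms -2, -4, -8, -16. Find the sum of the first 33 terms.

-17179869182

Common ratio r = 2.
u_m = (-2)·2^(m-1).
S = (-2)·(2^33 - 1)/(2 - 1) = (-2)·(8589934592 - 1)/(1) = -17179869182.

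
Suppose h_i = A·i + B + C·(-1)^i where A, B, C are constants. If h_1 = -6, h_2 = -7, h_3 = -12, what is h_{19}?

At i = 1, 2, 3: A + B - C = -6; 2A + B + C = -7; 3A + B - C = -12.
Subtracting the first from the second: A + 2C = -1.
Subtracting the second from the third: A - 2C = -5.
Solving: C = 1, A = -3, then B = -2.
Therefore h_{19} = -57 + (-2) + 1·(-1) = -60.

-60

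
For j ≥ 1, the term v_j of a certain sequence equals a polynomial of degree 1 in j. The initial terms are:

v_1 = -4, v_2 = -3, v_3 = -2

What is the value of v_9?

1st diffs: 1, 1 (constant).
So v_j = j - 5.
Evaluating at j = 9 gives v_9 = 4.

4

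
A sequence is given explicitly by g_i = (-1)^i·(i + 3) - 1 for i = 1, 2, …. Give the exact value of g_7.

-11

(-1)^7 = -1; i + 3 at i=7 is 10; so g_7 = -11.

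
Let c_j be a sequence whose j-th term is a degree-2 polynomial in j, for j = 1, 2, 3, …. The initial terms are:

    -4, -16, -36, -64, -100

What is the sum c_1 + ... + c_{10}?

-1540

1st diffs: -12, -20, -28, -36.
2nd diffs: -8, -8, -8 (constant).
Newton forward-difference form: c_j = -4 + (-12)·C(j-1,1) + (-8)·C(j-1,2).
Continuing: …, -144, -196, -256, -324, …, c_{10} = -400.
Summing j = 1..10 (10 terms) gives -1540.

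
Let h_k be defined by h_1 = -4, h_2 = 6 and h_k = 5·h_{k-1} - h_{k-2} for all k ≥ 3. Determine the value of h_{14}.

1045920486

Compute successive terms:
h_3 = 34, h_4 = 164, h_5 = 786, …, h_{11} = 9509154, h_{12} = 45561094, h_{13} = 218296316, h_{14} = 1045920486.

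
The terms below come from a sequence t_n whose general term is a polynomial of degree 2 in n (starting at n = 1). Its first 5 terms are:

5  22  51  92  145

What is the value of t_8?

376

1st diffs: 17, 29, 41, 53.
2nd diffs: 12, 12, 12 (constant).
Newton forward-difference form: t_n = 5 + 17·C(n-1,1) + 12·C(n-1,2).
At n = 8: n-1 = 7, so t_8 = 5 + 119 + 252 = 376.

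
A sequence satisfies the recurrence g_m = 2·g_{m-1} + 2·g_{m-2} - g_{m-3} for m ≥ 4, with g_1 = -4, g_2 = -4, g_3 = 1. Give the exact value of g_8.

4

g_4 = -2; g_5 = 2; g_6 = -1; g_7 = 4; g_8 = 4.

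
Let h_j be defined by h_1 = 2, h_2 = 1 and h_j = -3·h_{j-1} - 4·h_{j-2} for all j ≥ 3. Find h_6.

13

Step forward from the initial values:
h_3 = -11, h_4 = 29, h_5 = -43, h_6 = 13.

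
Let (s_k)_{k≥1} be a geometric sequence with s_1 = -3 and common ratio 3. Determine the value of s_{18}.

s_k = (-3)·3^(k-1).
s_{18} = (-3)·3^17 = -387420489.

-387420489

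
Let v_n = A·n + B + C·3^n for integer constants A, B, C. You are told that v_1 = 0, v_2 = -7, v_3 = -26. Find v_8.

Write the equations: A + B + 3C = 0; 2A + B + 9C = -7; 3A + B + 27C = -26.
Subtracting the first from the second: A + 6C = -7.
Subtracting the second from the third: A + 18C = -19.
Solving: C = -1, A = -1, then B = 4.
So v_n = -1·n + 4 + (-1)·3^n; at n=8 this is -6565.

-6565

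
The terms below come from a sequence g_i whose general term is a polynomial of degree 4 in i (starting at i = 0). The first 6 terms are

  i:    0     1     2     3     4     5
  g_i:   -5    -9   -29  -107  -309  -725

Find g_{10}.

-10845

1st diffs: -4, -20, -78, -202, -416.
2nd diffs: -16, -58, -124, -214.
3rd diffs: -42, -66, -90.
4th diffs: -24, -24 (constant).
So g_i = -i^4 - i^3 + 2i^2 - 4i - 5.
Evaluating at i = 10 gives g_{10} = -10845.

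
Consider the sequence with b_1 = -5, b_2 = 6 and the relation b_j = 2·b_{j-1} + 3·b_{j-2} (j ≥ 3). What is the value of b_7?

Step forward from the initial values:
b_3 = -3, b_4 = 12, b_5 = 15, b_6 = 66, b_7 = 177.
(Characteristic roots are 3 and -1.)

177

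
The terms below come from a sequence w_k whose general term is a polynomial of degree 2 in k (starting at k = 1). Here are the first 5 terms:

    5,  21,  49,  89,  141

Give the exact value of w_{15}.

1321

1st diffs: 16, 28, 40, 52.
2nd diffs: 12, 12, 12 (constant).
So w_k = 6k^2 - 2k + 1.
Evaluating at k = 15 gives w_{15} = 1321.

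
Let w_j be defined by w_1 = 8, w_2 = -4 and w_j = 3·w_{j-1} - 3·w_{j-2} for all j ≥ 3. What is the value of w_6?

-252

Applying the relation repeatedly:
w_3 = -36  w_4 = -96  w_5 = -180  w_6 = -252.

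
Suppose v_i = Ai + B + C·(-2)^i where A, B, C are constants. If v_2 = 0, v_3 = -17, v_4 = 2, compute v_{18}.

262060

At i = 2, 3, 4: 2A + B + 4C = 0; 3A + B - 8C = -17; 4A + B + 16C = 2.
Subtracting the first from the second: A - 12C = -17.
Subtracting the second from the third: A + 24C = 19.
Solving: C = 1, A = -5, then B = 6.
Hence v_{18} = -5·18 + 6 + 1·262144 = 262060.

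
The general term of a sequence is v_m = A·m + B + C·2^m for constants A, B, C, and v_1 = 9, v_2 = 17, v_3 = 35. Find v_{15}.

At m = 1, 2, 3: A + B + 2C = 9; 2A + B + 4C = 17; 3A + B + 8C = 35.
Subtracting the first from the second: A + 2C = 8.
Subtracting the second from the third: A + 4C = 18.
Solving: C = 5, A = -2, then B = 1.
Hence v_{15} = -2·15 + 1 + 5·32768 = 163811.

163811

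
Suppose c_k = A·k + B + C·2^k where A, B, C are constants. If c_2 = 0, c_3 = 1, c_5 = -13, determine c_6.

-40

At k = 2, 3, 5: 2A + B + 4C = 0; 3A + B + 8C = 1; 5A + B + 32C = -13.
Subtracting the first from the second: A + 4C = 1.
Subtracting the second from the third: 2A + 24C = -14.
Solving: C = -1, A = 5, then B = -6.
Therefore c_6 = 30 + (-6) + (-1)·64 = -40.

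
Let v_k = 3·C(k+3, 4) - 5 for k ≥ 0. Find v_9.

1480

C(12, 4) = 495, so v_9 = 1480.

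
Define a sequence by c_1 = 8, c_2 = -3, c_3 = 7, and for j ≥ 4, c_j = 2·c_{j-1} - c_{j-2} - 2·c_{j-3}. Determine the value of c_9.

-39

Iterate the recurrence:
c_4 = 1;  c_5 = 1;  c_6 = -13;  c_7 = -29;  c_8 = -47;  c_9 = -39.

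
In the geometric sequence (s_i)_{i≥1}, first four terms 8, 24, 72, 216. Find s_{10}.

157464

Common ratio r = 3.
s_i = 8·3^(i-1).
s_{10} = 8·3^9 = 157464.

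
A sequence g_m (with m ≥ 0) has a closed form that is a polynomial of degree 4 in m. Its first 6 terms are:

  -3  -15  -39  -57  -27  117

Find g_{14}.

29313

1st diffs: -12, -24, -18, 30, 144.
2nd diffs: -12, 6, 48, 114.
3rd diffs: 18, 42, 66.
4th diffs: 24, 24 (constant).
So g_m = m^4 - 3m^3 - 4m^2 - 6m - 3.
Evaluating at m = 14 gives g_{14} = 29313.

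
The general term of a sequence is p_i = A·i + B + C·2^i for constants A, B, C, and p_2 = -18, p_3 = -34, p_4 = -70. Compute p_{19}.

-2621370

Write the equations: 2A + B + 4C = -18; 3A + B + 8C = -34; 4A + B + 16C = -70.
Subtracting the first from the second: A + 4C = -16.
Subtracting the second from the third: A + 8C = -36.
Solving: C = -5, A = 4, then B = -6.
So p_i = 4·i + (-6) + (-5)·2^i; at i=19 this is -2621370.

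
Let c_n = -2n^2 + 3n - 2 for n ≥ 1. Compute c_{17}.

c_{17} = -2·17^2 + 3·17 - 2 = -529.

-529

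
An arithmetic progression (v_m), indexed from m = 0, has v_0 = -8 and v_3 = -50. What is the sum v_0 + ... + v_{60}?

-26108

Common difference d = (-50 - (-8)) / (3 - 0) = -14.
v_m = -8 + (m - 0)·(-14).
v_{60} = -848; S = 61·(-8 + (-848))/2 = -26108.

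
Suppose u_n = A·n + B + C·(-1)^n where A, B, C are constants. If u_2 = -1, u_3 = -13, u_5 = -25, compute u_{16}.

-85

The three given values yield: 2A + B + C = -1; 3A + B - C = -13; 5A + B - C = -25.
Subtracting the first from the second: A - 2C = -12.
Subtracting the second from the third: 2A = -12.
Solving: C = 3, A = -6, then B = 8.
Hence u_{16} = -6·16 + 8 + 3·1 = -85.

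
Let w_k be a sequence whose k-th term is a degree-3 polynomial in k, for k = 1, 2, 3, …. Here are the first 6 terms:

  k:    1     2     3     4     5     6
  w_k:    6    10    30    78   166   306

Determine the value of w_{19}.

12318

1st diffs: 4, 20, 48, 88, 140.
2nd diffs: 16, 28, 40, 52.
3rd diffs: 12, 12, 12 (constant).
So w_k = 2k^3 - 4k^2 + 2k + 6.
Evaluating at k = 19 gives w_{19} = 12318.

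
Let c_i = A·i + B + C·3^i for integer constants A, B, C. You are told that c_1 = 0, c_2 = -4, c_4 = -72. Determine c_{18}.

Write the equations: A + B + 3C = 0; 2A + B + 9C = -4; 4A + B + 81C = -72.
Subtracting the first from the second: A + 6C = -4.
Subtracting the second from the third: 2A + 72C = -68.
Solving: C = -1, A = 2, then B = 1.
Therefore c_{18} = 36 + 1 + (-1)·387420489 = -387420452.

-387420452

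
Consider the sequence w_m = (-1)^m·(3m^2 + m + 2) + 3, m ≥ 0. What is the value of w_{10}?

315

(-1)^10 = 1; 3m^2 + m + 2 at m=10 is 312; so w_{10} = 315.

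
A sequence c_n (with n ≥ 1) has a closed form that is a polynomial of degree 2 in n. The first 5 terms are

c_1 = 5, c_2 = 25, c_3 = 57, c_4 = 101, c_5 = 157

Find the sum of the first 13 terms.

5057

1st diffs: 20, 32, 44, 56.
2nd diffs: 12, 12, 12 (constant).
So c_n = 6n^2 + 2n - 3.
Continuing: …, 225, 305, 397, 501, …, c_{13} = 1037.
Summing n = 1..13 (13 terms) gives 5057.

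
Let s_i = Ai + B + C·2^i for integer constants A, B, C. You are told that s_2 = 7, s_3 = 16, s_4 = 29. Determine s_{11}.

Plug in i = 2, 3, 4: 2A + B + 4C = 7; 3A + B + 8C = 16; 4A + B + 16C = 29.
Subtracting the first from the second: A + 4C = 9.
Subtracting the second from the third: A + 8C = 13.
Solving: C = 1, A = 5, then B = -7.
Therefore s_{11} = 55 + (-7) + 1·2048 = 2096.

2096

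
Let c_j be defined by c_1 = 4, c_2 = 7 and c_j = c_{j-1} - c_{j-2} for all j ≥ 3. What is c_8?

c_3 = 3; c_4 = -4; c_5 = -7; c_6 = -3; c_7 = 4; c_8 = 7.

7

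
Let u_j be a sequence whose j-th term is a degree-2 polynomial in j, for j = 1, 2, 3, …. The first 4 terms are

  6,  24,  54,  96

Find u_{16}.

1st diffs: 18, 30, 42.
2nd diffs: 12, 12 (constant).
So u_j = 6j^2.
Evaluating at j = 16 gives u_{16} = 1536.

1536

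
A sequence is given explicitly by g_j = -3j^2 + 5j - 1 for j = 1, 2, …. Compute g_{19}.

g_{19} = -3·19^2 + 5·19 - 1 = -989.

-989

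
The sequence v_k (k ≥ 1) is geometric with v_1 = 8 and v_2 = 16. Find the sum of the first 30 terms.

8589934584

Common ratio r = 2.
v_k = 8·2^(k-1).
S = 8·(2^30 - 1)/(2 - 1) = 8·(1073741824 - 1)/(1) = 8589934584.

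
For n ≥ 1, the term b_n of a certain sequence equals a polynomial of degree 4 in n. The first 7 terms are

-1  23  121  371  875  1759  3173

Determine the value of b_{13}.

34211

1st diffs: 24, 98, 250, 504, 884, 1414.
2nd diffs: 74, 152, 254, 380, 530.
3rd diffs: 78, 102, 126, 150.
4th diffs: 24, 24, 24 (constant).
Newton forward-difference form: b_n = -1 + 24·C(n-1,1) + 74·C(n-1,2) + 78·C(n-1,3) + 24·C(n-1,4).
At n = 13: n-1 = 12, so b_{13} = -1 + 288 + 4884 + 17160 + 11880 = 34211.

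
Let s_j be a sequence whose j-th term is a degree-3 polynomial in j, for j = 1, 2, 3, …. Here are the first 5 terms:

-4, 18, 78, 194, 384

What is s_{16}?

12506

1st diffs: 22, 60, 116, 190.
2nd diffs: 38, 56, 74.
3rd diffs: 18, 18 (constant).
Newton forward-difference form: s_j = -4 + 22·C(j-1,1) + 38·C(j-1,2) + 18·C(j-1,3).
At j = 16: j-1 = 15, so s_{16} = -4 + 330 + 3990 + 8190 = 12506.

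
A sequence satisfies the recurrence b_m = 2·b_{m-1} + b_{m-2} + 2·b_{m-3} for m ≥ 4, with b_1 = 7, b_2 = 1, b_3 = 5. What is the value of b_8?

1073

Applying the relation repeatedly:
b_4 = 25, b_5 = 57, b_6 = 149, b_7 = 405, b_8 = 1073.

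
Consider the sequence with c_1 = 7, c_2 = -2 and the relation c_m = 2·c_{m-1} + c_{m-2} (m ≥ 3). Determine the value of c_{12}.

5164

Compute successive terms:
c_3 = 3  c_4 = 4  c_5 = 11  c_6 = 26  c_7 = 63  c_8 = 152  c_9 = 367  c_{10} = 886  c_{11} = 2139  c_{12} = 5164.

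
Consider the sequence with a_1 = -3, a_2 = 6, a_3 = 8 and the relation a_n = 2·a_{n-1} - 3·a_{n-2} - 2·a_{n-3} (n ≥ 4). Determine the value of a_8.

124

Compute successive terms:
a_4 = 4;  a_5 = -28;  a_6 = -84;  a_7 = -92;  a_8 = 124.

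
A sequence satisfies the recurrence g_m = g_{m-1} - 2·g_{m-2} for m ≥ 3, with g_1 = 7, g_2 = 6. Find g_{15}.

Iterate the recurrence:
g_3 = -8; g_4 = -20; g_5 = -4; …; g_{12} = 292; g_{13} = -52; g_{14} = -636; g_{15} = -532.

-532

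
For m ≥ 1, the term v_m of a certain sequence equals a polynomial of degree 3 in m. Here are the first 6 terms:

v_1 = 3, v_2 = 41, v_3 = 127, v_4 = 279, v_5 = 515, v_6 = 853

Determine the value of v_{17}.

1st diffs: 38, 86, 152, 236, 338.
2nd diffs: 48, 66, 84, 102.
3rd diffs: 18, 18, 18 (constant).
Newton forward-difference form: v_m = 3 + 38·C(m-1,1) + 48·C(m-1,2) + 18·C(m-1,3).
At m = 17: m-1 = 16, so v_{17} = 3 + 608 + 5760 + 10080 = 16451.

16451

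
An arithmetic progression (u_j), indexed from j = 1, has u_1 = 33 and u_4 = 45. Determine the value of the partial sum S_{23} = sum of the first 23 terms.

1771

Common difference d = (45 - 33) / (4 - 1) = 4.
u_j = 33 + (j - 1)·4.
u_{23} = 121; S = 23·(33 + 121)/2 = 1771.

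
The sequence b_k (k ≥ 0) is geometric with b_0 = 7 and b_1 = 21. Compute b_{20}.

24407490807

Common ratio r = 3.
b_k = 7·3^(k-0).
b_{20} = 7·3^20 = 24407490807.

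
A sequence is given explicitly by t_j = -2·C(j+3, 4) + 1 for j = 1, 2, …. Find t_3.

C(6, 4) = 15, so t_3 = -29.

-29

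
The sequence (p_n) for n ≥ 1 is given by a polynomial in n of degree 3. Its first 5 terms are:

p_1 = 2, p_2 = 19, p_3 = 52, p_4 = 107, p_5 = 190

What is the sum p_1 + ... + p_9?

1st diffs: 17, 33, 55, 83.
2nd diffs: 16, 22, 28.
3rd diffs: 6, 6 (constant).
Newton forward-difference form: p_n = 2 + 17·C(n-1,1) + 16·C(n-1,2) + 6·C(n-1,3).
Continuing: 307, 464, 667, 922.
Summing n = 1..9 (9 terms) gives 2730.

2730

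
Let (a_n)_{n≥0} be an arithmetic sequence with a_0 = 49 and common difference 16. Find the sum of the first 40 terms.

a_n = 49 + (n - 0)·16.
a_{39} = 673; S = 40·(49 + 673)/2 = 14440.

14440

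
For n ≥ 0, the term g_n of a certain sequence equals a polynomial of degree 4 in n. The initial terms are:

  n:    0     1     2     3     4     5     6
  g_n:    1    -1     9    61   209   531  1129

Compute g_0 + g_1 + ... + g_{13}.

82278

1st diffs: -2, 10, 52, 148, 322, 598.
2nd diffs: 12, 42, 96, 174, 276.
3rd diffs: 30, 54, 78, 102.
4th diffs: 24, 24, 24 (constant).
Newton forward-difference form: g_n = 1 + (-2)·C(n,1) + 12·C(n,2) + 30·C(n,3) + 24·C(n,4).
Continuing: …, 2129, 3681, 5959, 9161, …, g_{13} = 26651.
Summing n = 0..13 (14 terms) gives 82278.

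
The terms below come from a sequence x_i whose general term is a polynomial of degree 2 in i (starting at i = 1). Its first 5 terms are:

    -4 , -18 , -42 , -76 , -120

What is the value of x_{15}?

-1110

1st diffs: -14, -24, -34, -44.
2nd diffs: -10, -10, -10 (constant).
Newton forward-difference form: x_i = -4 + (-14)·C(i-1,1) + (-10)·C(i-1,2).
At i = 15: i-1 = 14, so x_{15} = -4 - 196 - 910 = -1110.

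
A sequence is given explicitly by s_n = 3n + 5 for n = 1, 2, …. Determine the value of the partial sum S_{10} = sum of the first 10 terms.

215

Over n = 1..10: Σn = 55.
Total = (3)·55 + (5)·10 = 215.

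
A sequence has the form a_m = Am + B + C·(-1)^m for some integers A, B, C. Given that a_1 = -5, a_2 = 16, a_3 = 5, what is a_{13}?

55

The three given values yield: A + B - C = -5; 2A + B + C = 16; 3A + B - C = 5.
Subtracting the first from the second: A + 2C = 21.
Subtracting the second from the third: A - 2C = -11.
Solving: C = 8, A = 5, then B = -2.
Therefore a_{13} = 65 + (-2) + 8·(-1) = 55.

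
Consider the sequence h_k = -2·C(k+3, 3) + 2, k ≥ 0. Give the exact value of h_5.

C(8, 3) = 56, so h_5 = -110.

-110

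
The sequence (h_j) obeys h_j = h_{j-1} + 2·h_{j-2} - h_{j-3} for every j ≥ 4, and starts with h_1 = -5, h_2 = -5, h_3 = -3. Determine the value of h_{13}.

Compute successive terms:
h_4 = -8  h_5 = -9  h_6 = -22  h_7 = -32  h_8 = -67  h_9 = -109  h_{10} = -211  h_{11} = -362  h_{12} = -675  h_{13} = -1188.

-1188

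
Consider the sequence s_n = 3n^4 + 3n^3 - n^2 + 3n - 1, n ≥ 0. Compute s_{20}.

s_{20} = 3·20^4 + 3·20^3 - 1·20^2 + 3·20 - 1 = 503659.

503659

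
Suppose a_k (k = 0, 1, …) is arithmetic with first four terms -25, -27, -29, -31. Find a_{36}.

Common difference d = -2.
a_k = -25 + (k - 0)·(-2).
a_{36} = -25 + 36·(-2) = -97.

-97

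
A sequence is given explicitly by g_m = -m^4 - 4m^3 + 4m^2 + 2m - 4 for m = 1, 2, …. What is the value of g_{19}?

-156279

g_{19} = -1·19^4 - 4·19^3 + 4·19^2 + 2·19 - 4 = -156279.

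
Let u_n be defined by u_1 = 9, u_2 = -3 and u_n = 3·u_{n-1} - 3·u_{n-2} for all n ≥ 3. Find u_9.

972

Compute successive terms:
u_3 = -36; u_4 = -99; u_5 = -189; u_6 = -270; u_7 = -243; u_8 = 81; u_9 = 972.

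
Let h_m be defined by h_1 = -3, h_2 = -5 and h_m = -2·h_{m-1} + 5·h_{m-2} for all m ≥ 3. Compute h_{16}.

Compute successive terms:
h_3 = -5;  h_4 = -15;  h_5 = 5;  …;  h_{13} = 377205;  h_{14} = -1302485;  h_{15} = 4490995;  h_{16} = -15494415.

-15494415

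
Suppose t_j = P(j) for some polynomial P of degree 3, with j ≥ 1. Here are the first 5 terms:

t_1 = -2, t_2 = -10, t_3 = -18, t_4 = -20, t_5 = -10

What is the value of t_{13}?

1st diffs: -8, -8, -2, 10.
2nd diffs: 0, 6, 12.
3rd diffs: 6, 6 (constant).
Newton forward-difference form: t_j = -2 + (-8)·C(j-1,1) + 6·C(j-1,3).
At j = 13: j-1 = 12, so t_{13} = -2 - 96 + 1320 = 1222.

1222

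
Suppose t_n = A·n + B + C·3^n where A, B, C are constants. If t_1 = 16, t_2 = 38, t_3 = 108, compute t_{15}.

The three given values yield: A + B + 3C = 16; 2A + B + 9C = 38; 3A + B + 27C = 108.
Subtracting the first from the second: A + 6C = 22.
Subtracting the second from the third: A + 18C = 70.
Solving: C = 4, A = -2, then B = 6.
Therefore t_{15} = -30 + 6 + 4·14348907 = 57395604.

57395604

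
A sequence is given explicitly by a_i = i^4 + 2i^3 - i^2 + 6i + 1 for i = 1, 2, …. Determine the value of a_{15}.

57241

a_{15} = 1·15^4 + 2·15^3 - 1·15^2 + 6·15 + 1 = 57241.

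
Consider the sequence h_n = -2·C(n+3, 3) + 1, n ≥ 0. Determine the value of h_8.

C(11, 3) = 165, so h_8 = -329.

-329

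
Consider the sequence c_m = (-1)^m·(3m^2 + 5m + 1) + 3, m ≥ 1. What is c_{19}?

-1176

(-1)^19 = -1; 3m^2 + 5m + 1 at m=19 is 1179; so c_{19} = -1176.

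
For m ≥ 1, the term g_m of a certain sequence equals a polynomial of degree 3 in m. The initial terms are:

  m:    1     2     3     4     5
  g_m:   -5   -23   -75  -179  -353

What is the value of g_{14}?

-8039

1st diffs: -18, -52, -104, -174.
2nd diffs: -34, -52, -70.
3rd diffs: -18, -18 (constant).
So g_m = -3m^3 + m^2 - 3.
Evaluating at m = 14 gives g_{14} = -8039.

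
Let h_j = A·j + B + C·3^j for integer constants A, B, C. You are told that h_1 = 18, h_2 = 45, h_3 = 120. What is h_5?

990

Plug in j = 1, 2, 3: A + B + 3C = 18; 2A + B + 9C = 45; 3A + B + 27C = 120.
Subtracting the first from the second: A + 6C = 27.
Subtracting the second from the third: A + 18C = 75.
Solving: C = 4, A = 3, then B = 3.
Therefore h_5 = 15 + 3 + 4·243 = 990.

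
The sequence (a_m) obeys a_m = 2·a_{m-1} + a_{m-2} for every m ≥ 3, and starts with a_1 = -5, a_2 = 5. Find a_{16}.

571215

Compute successive terms:
a_3 = 5, a_4 = 15, a_5 = 35, …, a_{13} = 40595, a_{14} = 98005, a_{15} = 236605, a_{16} = 571215.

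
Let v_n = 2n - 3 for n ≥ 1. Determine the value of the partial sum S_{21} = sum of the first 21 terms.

399

Over n = 1..21: Σn = 231.
Total = (2)·231 + (-3)·21 = 399.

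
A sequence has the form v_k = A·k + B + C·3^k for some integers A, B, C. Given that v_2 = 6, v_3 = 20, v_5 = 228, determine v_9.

19652

Write the equations: 2A + B + 9C = 6; 3A + B + 27C = 20; 5A + B + 243C = 228.
Subtracting the first from the second: A + 18C = 14.
Subtracting the second from the third: 2A + 216C = 208.
Solving: C = 1, A = -4, then B = 5.
Hence v_9 = -4·9 + 5 + 1·19683 = 19652.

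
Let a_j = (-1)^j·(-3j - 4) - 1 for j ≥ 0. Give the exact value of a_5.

(-1)^5 = -1; -3j - 4 at j=5 is -19; so a_5 = 18.

18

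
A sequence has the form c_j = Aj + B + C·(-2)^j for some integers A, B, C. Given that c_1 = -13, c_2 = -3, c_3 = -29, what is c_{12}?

8161

At j = 1, 2, 3: A + B - 2C = -13; 2A + B + 4C = -3; 3A + B - 8C = -29.
Subtracting the first from the second: A + 6C = 10.
Subtracting the second from the third: A - 12C = -26.
Solving: C = 2, A = -2, then B = -7.
So c_j = -2·j + (-7) + 2·(-2)^j; at j=12 this is 8161.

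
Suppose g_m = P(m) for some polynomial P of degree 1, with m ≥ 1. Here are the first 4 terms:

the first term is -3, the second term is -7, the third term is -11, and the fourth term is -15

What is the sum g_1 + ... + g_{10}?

-210

1st diffs: -4, -4, -4 (constant).
So g_m = -4m + 1.
Continuing: …, -19, -23, -27, -31, …, g_{10} = -39.
Summing m = 1..10 (10 terms) gives -210.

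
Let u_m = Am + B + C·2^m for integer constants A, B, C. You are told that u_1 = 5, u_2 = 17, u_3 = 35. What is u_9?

The three given values yield: A + B + 2C = 5; 2A + B + 4C = 17; 3A + B + 8C = 35.
Subtracting the first from the second: A + 2C = 12.
Subtracting the second from the third: A + 4C = 18.
Solving: C = 3, A = 6, then B = -7.
So u_m = 6·m + (-7) + 3·2^m; at m=9 this is 1583.

1583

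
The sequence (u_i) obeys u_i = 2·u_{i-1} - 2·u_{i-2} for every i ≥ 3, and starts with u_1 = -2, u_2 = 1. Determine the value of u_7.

-24

Applying the relation repeatedly:
u_3 = 6, u_4 = 10, u_5 = 8, u_6 = -4, u_7 = -24.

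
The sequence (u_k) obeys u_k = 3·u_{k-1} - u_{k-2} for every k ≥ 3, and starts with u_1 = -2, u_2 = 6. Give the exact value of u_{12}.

Applying the relation repeatedly:
u_3 = 20;  u_4 = 54;  u_5 = 142;  u_6 = 372;  u_7 = 974;  u_8 = 2550;  u_9 = 6676;  u_{10} = 17478;  u_{11} = 45758;  u_{12} = 119796.

119796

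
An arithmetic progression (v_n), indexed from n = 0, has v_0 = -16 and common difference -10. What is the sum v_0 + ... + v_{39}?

v_n = -16 + (n - 0)·(-10).
v_{39} = -406; S = 40·(-16 + (-406))/2 = -8440.

-8440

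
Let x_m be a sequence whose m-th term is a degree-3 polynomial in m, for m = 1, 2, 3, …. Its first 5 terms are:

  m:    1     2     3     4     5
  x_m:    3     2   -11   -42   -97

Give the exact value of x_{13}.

-2121

1st diffs: -1, -13, -31, -55.
2nd diffs: -12, -18, -24.
3rd diffs: -6, -6 (constant).
Newton forward-difference form: x_m = 3 + (-1)·C(m-1,1) + (-12)·C(m-1,2) + (-6)·C(m-1,3).
At m = 13: m-1 = 12, so x_{13} = 3 - 12 - 792 - 1320 = -2121.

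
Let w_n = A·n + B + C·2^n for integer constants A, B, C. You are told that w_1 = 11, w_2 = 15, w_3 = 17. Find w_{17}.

-130963

The three given values yield: A + B + 2C = 11; 2A + B + 4C = 15; 3A + B + 8C = 17.
Subtracting the first from the second: A + 2C = 4.
Subtracting the second from the third: A + 4C = 2.
Solving: C = -1, A = 6, then B = 7.
Therefore w_{17} = 102 + 7 + (-1)·131072 = -130963.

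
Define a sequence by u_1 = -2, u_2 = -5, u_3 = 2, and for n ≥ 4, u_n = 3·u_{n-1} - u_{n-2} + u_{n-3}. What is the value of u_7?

148

u_4 = 9;  u_5 = 20;  u_6 = 53;  u_7 = 148.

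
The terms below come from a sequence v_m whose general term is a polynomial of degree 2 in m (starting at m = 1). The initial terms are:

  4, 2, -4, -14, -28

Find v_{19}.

1st diffs: -2, -6, -10, -14.
2nd diffs: -4, -4, -4 (constant).
So v_m = -2m^2 + 4m + 2.
Evaluating at m = 19 gives v_{19} = -644.

-644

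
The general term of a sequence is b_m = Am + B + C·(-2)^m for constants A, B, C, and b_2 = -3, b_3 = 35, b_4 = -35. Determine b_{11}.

6171

Write the equations: 2A + B + 4C = -3; 3A + B - 8C = 35; 4A + B + 16C = -35.
Subtracting the first from the second: A - 12C = 38.
Subtracting the second from the third: A + 24C = -70.
Solving: C = -3, A = 2, then B = 5.
Therefore b_{11} = 22 + 5 + (-3)·(-2048) = 6171.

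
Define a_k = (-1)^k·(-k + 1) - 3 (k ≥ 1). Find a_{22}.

(-1)^22 = 1; -k + 1 at k=22 is -21; so a_{22} = -24.

-24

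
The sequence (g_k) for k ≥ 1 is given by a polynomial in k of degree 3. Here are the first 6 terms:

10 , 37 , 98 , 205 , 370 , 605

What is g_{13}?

5218

1st diffs: 27, 61, 107, 165, 235.
2nd diffs: 34, 46, 58, 70.
3rd diffs: 12, 12, 12 (constant).
So g_k = 2k^3 + 5k^2 - 2k + 5.
Evaluating at k = 13 gives g_{13} = 5218.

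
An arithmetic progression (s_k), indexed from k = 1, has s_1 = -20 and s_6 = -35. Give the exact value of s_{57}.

-188

Common difference d = (-35 - (-20)) / (6 - 1) = -3.
s_k = -20 + (k - 1)·(-3).
s_{57} = -20 + 56·(-3) = -188.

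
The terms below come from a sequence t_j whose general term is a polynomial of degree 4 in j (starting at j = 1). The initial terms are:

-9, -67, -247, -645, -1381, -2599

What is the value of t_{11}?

-22639

1st diffs: -58, -180, -398, -736, -1218.
2nd diffs: -122, -218, -338, -482.
3rd diffs: -96, -120, -144.
4th diffs: -24, -24 (constant).
Newton forward-difference form: t_j = -9 + (-58)·C(j-1,1) + (-122)·C(j-1,2) + (-96)·C(j-1,3) + (-24)·C(j-1,4).
At j = 11: j-1 = 10, so t_{11} = -9 - 580 - 5490 - 11520 - 5040 = -22639.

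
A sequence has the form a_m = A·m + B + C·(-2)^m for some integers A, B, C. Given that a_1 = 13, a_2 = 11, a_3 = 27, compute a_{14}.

-16321

The three given values yield: A + B - 2C = 13; 2A + B + 4C = 11; 3A + B - 8C = 27.
Subtracting the first from the second: A + 6C = -2.
Subtracting the second from the third: A - 12C = 16.
Solving: C = -1, A = 4, then B = 7.
Therefore a_{14} = 56 + 7 + (-1)·16384 = -16321.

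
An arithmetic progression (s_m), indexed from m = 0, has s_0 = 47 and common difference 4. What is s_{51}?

251

s_m = 47 + (m - 0)·4.
s_{51} = 47 + 51·4 = 251.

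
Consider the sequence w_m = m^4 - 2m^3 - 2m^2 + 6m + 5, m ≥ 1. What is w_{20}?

w_{20} = 1·20^4 - 2·20^3 - 2·20^2 + 6·20 + 5 = 143325.

143325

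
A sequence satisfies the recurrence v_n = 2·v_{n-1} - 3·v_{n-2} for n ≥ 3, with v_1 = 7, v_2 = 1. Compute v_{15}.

3869

Step forward from the initial values:
v_3 = -19;  v_4 = -41;  v_5 = -25;  …;  v_{12} = 199;  v_{13} = 5063;  v_{14} = 9529;  v_{15} = 3869.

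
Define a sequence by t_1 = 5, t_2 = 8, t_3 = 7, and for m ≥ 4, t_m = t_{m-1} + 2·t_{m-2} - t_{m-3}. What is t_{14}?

Iterate the recurrence:
t_4 = 18;  t_5 = 24;  t_6 = 53;  …;  t_{11} = 916;  t_{12} = 1688;  t_{13} = 2995;  t_{14} = 5455.

5455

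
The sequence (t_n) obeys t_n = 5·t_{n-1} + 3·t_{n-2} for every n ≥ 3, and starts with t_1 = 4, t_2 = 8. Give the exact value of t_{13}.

Applying the relation repeatedly:
t_3 = 52;  t_4 = 284;  t_5 = 1576;  …;  t_{10} = 8233628;  t_{11} = 45625672;  t_{12} = 252829244;  t_{13} = 1401023236.

1401023236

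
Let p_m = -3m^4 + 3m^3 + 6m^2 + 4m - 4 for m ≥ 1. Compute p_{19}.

p_{19} = -3·19^4 + 3·19^3 + 6·19^2 + 4·19 - 4 = -368148.

-368148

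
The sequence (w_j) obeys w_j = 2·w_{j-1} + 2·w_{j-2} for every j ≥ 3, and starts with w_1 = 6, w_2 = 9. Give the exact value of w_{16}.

13633152

Step forward from the initial values:
w_3 = 30; w_4 = 78; w_5 = 216; …; w_{13} = 668544; w_{14} = 1826496; w_{15} = 4990080; w_{16} = 13633152.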